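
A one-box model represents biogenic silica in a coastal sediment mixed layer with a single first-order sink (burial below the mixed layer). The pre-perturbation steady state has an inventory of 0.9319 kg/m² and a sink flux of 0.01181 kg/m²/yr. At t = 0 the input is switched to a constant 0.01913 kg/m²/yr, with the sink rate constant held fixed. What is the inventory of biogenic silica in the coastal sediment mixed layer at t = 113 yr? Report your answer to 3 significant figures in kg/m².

1.37 kg/m²

Residence time τ = M₀/F₀ = 78.91 yr. The eventual steady state is M_∞ = M₀·(F₁/F₀) = 0.9319 × 0.01913/0.01181 = 1.5095 kg/m².
The anomaly ΔM(t) = M(t) − M_∞ decays as ΔM₀·e^(−t/τ) with ΔM₀ = 0.9319 − 1.5095 = −0.5776 kg/m².
At t = 113 yr, e^(−t/τ) = e^(−1.432) = 0.2388, so ΔM = −0.1379 kg/m² and M = 1.5095 − 0.1379 = 1.3716 kg/m².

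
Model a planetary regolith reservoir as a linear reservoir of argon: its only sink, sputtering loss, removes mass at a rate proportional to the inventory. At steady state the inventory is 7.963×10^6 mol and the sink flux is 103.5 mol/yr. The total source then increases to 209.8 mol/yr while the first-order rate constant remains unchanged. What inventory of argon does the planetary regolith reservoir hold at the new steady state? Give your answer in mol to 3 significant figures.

1.61×10^7 mol

Rate constant k = F/M = 103.5 / 7.963×10^6 = 1.300×10^-5 yr⁻¹.
At the new steady state, source = k·M_new ⇒ M_new = 209.8 / 1.300×10^-5 = 1.614×10^7 mol.
(Equivalently M_new = M × F_new/F_old = 7.963×10^6 × 209.8/103.5.)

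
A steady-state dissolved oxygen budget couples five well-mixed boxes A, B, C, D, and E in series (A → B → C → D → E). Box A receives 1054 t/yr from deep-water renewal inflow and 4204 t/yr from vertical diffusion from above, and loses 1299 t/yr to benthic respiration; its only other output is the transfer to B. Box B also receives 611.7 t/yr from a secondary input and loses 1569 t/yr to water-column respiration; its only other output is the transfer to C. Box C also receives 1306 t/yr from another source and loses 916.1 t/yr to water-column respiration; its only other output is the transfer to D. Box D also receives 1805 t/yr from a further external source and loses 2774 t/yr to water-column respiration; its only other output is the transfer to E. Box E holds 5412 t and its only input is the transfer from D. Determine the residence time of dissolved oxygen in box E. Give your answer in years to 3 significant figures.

Box A: F(A→B) = (1054 + 4204) − 1299 = 3959.0 t/yr.
Box B: F(B→C) = (3959.0 + 611.7) − 1569 = 3001.7 t/yr.
Box C: F(C→D) = (3001.7 + 1306) − 916.1 = 3391.6 t/yr.
Box D: F(D→E) = (3391.6 + 1805) − 2774 = 2422.6 t/yr.
Box E throughput = its input = 2422.6 t/yr; τ = 5412 / 2422.6 = 2.234 yr.

2.23 yr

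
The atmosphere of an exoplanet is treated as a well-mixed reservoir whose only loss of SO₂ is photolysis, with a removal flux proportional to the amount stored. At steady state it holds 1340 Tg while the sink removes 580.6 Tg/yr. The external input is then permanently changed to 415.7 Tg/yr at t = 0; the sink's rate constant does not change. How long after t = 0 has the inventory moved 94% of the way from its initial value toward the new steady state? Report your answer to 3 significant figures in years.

τ = M₀/F₀ = 1340/580.6 = 2.308 yr.
The remaining gap fraction is e^(−t/τ); 94% covered ⇒ e^(−t/τ) = 0.0600.
t = −τ ln(0.0600) = 2.308 × 2.813 = 6.493 yr.

6.49 yr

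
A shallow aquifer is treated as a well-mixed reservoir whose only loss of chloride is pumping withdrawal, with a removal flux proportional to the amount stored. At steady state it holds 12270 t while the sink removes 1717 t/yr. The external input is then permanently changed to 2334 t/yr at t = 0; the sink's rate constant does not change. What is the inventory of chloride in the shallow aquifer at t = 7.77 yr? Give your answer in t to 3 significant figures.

The sink rate constant is k = F₀/M₀ = 1717/12270 = 0.1399 yr⁻¹.
Solving dM/dt = F₁ − kM with M(0) = M₀ gives M(t) = F₁/k + (M₀ − F₁/k)·e^(−kt).
F₁/k = 2334/0.1399 = 16679 t; kt = 0.1399 × 7.77 = 1.087, e^(−kt) = 0.3371.
M(7.77) = 16679 + (12270 − 16679) × 0.3371 = 16679 − 1486 = 15193 t.

15200 t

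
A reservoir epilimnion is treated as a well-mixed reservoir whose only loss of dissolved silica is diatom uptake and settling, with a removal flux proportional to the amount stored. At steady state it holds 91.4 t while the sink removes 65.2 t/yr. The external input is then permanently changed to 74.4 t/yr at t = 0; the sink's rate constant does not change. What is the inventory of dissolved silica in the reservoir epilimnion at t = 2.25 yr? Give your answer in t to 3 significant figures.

The sink rate constant is k = F₀/M₀ = 65.2/91.4 = 0.7133 yr⁻¹.
Solving dM/dt = F₁ − kM with M(0) = M₀ gives M(t) = F₁/k + (M₀ − F₁/k)·e^(−kt).
F₁/k = 74.4/0.7133 = 104.30 t; kt = 0.7133 × 2.25 = 1.605, e^(−kt) = 0.2009.
M(2.25) = 104.30 + (91.4 − 104.30) × 0.2009 = 104.30 − 2.591 = 101.71 t.

102 t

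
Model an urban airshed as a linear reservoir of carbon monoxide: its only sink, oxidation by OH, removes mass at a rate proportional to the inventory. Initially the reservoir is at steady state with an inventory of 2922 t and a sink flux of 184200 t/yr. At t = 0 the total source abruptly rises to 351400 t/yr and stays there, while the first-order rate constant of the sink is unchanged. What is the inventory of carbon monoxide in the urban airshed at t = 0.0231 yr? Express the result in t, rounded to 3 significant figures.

4960 t

The sink rate constant is k = F₀/M₀ = 184200/2922 = 63.04 yr⁻¹.
Solving dM/dt = F₁ − kM with M(0) = M₀ gives M(t) = F₁/k + (M₀ − F₁/k)·e^(−kt).
F₁/k = 351400/63.04 = 5574.3 t; kt = 63.04 × 0.0231 = 1.456, e^(−kt) = 0.2331.
M(0.0231) = 5574.3 + (2922 − 5574.3) × 0.2331 = 5574.3 − 618.3 = 4956.0 t.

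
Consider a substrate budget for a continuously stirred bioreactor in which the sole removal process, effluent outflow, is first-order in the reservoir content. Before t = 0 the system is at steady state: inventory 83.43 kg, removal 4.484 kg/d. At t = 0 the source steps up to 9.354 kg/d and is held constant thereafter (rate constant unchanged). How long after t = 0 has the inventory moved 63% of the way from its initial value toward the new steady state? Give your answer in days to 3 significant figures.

τ = M₀/F₀ = 83.43/4.484 = 18.61 d.
The remaining gap fraction is e^(−t/τ); 63% covered ⇒ e^(−t/τ) = 0.370.
t = −τ ln(0.370) = 18.61 × 0.9943 = 18.50 d.

18.5 d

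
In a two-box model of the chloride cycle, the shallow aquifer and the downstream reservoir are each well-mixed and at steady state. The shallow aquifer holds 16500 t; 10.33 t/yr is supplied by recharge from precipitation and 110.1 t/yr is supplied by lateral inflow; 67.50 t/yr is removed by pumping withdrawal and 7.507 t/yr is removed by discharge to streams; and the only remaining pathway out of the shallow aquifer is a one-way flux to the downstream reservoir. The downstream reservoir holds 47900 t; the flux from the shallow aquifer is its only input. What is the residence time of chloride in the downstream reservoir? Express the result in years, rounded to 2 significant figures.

Balance the shallow aquifer: ΣF_in = 10.33 + 110.1 = 120.43 t/yr.
Flux to the downstream reservoir = ΣF_in − (67.50 + 7.507) = 45.423 t/yr.
At steady state the output of the downstream reservoir equals its input, 45.423 t/yr.
τ = M / F = 47900 / 45.423 = 1055 yr.

1100 yr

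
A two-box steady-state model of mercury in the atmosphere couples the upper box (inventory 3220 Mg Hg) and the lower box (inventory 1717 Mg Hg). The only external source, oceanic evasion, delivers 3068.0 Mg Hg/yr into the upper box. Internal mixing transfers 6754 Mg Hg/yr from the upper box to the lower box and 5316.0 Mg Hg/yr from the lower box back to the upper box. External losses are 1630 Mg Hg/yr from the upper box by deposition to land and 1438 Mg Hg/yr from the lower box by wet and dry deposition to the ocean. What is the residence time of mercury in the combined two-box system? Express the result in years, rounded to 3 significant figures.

Residence time in the combined system uses the total inventory and the total *external* removal — internal exchanges between the two boxes cancel.
M_total = 3220 + 1717 = 4937.0 Mg Hg.
ΣF_external_out = 1630 + 1438 = 3068.0 Mg Hg/yr.
τ = M_total / ΣF_ext = 4937.0 / 3068.0 = 1.609 yr.

1.61 yr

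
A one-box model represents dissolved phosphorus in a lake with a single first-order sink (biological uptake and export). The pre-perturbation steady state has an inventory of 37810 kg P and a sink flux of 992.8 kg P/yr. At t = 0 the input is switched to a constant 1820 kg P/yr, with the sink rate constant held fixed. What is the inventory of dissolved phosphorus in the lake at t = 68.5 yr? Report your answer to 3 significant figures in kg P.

64100 kg P

The sink rate constant is k = F₀/M₀ = 992.8/37810 = 0.02626 yr⁻¹.
Solving dM/dt = F₁ − kM with M(0) = M₀ gives M(t) = F₁/k + (M₀ − F₁/k)·e^(−kt).
F₁/k = 1820/0.02626 = 69313 kg P; kt = 0.02626 × 68.5 = 1.799, e^(−kt) = 0.1655.
M(68.5) = 69313 + (37810 − 69313) × 0.1655 = 69313 − 5215 = 64099 kg P.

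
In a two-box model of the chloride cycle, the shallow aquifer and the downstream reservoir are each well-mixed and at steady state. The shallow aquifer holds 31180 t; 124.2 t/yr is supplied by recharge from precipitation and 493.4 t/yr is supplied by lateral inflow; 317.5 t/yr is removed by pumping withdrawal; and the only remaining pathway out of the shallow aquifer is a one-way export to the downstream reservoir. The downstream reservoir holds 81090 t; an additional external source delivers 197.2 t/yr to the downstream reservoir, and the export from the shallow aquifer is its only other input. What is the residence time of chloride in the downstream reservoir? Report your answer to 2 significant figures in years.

Balance the shallow aquifer: ΣF_in = 124.2 + 493.4 = 617.60 t/yr.
Export to the downstream reservoir = ΣF_in − (317.5) = 300.10 t/yr.
Total input to the downstream reservoir = 300.10 + 197.2 = 497.30 t/yr; at steady state this equals its total output.
τ = M / F = 81090 / 497.30 = 163.1 yr.

160 yr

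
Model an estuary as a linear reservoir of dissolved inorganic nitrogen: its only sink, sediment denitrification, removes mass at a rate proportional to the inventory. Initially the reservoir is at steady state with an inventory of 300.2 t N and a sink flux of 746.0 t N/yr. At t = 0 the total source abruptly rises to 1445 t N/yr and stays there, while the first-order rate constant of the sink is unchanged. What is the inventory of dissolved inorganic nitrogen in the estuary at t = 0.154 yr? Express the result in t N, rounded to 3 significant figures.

Residence time τ = M₀/F₀ = 0.4024 yr. The eventual steady state is M_∞ = M₀·(F₁/F₀) = 300.2 × 1445/746.0 = 581.49 t N.
The anomaly ΔM(t) = M(t) − M_∞ decays as ΔM₀·e^(−t/τ) with ΔM₀ = 300.2 − 581.49 = −281.3 t N.
At t = 0.154 yr, e^(−t/τ) = e^(−0.3827) = 0.6820, so ΔM = −191.8 t N and M = 581.49 − 191.8 = 389.64 t N.

390 t N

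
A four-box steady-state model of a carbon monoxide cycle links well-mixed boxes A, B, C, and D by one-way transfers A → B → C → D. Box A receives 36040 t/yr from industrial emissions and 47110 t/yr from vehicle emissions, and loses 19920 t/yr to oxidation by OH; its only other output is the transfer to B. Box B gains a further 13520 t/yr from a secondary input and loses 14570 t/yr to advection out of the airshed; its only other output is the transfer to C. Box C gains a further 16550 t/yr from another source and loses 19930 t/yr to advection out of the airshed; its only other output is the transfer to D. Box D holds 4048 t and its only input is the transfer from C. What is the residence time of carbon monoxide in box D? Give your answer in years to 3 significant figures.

0.0688 yr

Box A: F(A→B) = (36040 + 47110) − 19920 = 63230 t/yr.
Box B: F(B→C) = (63230 + 13520) − 14570 = 62180 t/yr.
Box C: F(C→D) = (62180 + 16550) − 19930 = 58800 t/yr.
Box D throughput = its input = 58800 t/yr; τ = 4048 / 58800 = 0.06884 yr.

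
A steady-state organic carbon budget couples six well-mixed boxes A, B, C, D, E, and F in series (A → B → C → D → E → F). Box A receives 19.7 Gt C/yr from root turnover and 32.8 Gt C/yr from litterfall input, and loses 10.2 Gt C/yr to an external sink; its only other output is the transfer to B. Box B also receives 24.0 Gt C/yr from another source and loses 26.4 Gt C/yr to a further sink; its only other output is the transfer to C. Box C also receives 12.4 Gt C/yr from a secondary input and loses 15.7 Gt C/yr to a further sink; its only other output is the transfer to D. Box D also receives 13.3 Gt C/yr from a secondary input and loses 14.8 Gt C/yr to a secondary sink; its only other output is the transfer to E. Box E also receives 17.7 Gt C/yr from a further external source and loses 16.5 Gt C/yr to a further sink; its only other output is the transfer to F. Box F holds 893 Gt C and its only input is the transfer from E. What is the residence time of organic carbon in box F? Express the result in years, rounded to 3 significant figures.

Box A: F(A→B) = (19.7 + 32.8) − 10.2 = 42.300 Gt C/yr.
Box B: F(B→C) = (42.300 + 24.0) − 26.4 = 39.900 Gt C/yr.
Box C: F(C→D) = (39.900 + 12.4) − 15.7 = 36.600 Gt C/yr.
Box D: F(D→E) = (36.600 + 13.3) − 14.8 = 35.100 Gt C/yr.
Box E: F(E→F) = (35.100 + 17.7) − 16.5 = 36.300 Gt C/yr.
Box F throughput = its input = 36.300 Gt C/yr; τ = 893 / 36.300 = 24.60 yr.

24.6 yr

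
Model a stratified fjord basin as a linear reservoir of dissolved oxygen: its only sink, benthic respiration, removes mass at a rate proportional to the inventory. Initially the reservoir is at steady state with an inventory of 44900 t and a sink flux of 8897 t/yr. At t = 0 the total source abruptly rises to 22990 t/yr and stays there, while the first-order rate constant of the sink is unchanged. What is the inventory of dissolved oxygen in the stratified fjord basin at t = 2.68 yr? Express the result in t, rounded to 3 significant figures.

τ = M₀/F₀ = 44900/8897 = 5.047 yr; rate constant k = 1/τ.
New steady state M_∞ = F₁/k = F₁·τ = 22990 × 5.047 = 116020 t.
M(t) = M_∞ + (M₀ − M_∞)·e^(−t/τ); t/τ = 2.68/5.047 = 0.5310, so e^(−t/τ) = 0.5880.
M(t) = 116020 − 71120 × 0.5880 = 74203 t.

74200 t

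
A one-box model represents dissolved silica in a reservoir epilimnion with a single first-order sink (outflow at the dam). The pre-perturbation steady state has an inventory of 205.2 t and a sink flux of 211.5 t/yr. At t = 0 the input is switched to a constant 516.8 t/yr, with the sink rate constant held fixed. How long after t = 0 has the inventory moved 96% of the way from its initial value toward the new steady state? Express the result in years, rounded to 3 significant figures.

3.12 yr

τ = M₀/F₀ = 205.2/211.5 = 0.9702 yr.
The remaining gap fraction is e^(−t/τ); 96% covered ⇒ e^(−t/τ) = 0.0400.
t = −τ ln(0.0400) = 0.9702 × 3.219 = 3.123 yr.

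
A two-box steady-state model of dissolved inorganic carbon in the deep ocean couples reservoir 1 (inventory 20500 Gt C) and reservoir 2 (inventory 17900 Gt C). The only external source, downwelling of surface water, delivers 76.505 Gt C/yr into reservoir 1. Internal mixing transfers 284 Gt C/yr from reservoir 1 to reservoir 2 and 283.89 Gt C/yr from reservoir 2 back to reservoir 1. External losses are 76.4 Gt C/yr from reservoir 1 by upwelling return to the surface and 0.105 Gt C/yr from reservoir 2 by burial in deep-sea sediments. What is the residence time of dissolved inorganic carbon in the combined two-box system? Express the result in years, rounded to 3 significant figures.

502 yr

Residence time in the combined system uses the total inventory and the total *external* removal — internal exchanges between the two boxes cancel.
M_total = 20500 + 17900 = 38400 Gt C.
ΣF_external_out = 76.4 + 0.105 = 76.505 Gt C/yr.
τ = M_total / ΣF_ext = 38400 / 76.505 = 501.9 yr.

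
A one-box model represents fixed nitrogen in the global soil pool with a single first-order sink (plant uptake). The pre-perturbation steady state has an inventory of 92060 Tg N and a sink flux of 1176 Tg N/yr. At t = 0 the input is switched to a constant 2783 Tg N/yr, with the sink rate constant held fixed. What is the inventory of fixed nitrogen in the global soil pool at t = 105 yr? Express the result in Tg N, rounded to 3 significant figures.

The sink rate constant is k = F₀/M₀ = 1176/92060 = 0.01277 yr⁻¹.
Solving dM/dt = F₁ − kM with M(0) = M₀ gives M(t) = F₁/k + (M₀ − F₁/k)·e^(−kt).
F₁/k = 2783/0.01277 = 217860 Tg N; kt = 0.01277 × 105 = 1.341, e^(−kt) = 0.2615.
M(105) = 217860 + (92060 − 217860) × 0.2615 = 217860 − 32900 = 184960 Tg N.

185000 Tg N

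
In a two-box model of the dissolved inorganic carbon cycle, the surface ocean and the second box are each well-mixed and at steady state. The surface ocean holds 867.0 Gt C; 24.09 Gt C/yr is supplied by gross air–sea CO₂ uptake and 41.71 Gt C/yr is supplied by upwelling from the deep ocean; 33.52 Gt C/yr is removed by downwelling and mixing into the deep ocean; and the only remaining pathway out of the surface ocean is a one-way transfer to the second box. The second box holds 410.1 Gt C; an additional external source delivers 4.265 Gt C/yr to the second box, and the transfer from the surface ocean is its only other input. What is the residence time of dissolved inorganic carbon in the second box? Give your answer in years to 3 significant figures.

Balance the surface ocean: ΣF_in = 24.09 + 41.71 = 65.800 Gt C/yr.
Transfer to the second box = ΣF_in − (33.52) = 32.280 Gt C/yr.
Total input to the second box = 32.280 + 4.265 = 36.545 Gt C/yr; at steady state this equals its total output.
τ = M / F = 410.1 / 36.545 = 11.22 yr.

11.2 yr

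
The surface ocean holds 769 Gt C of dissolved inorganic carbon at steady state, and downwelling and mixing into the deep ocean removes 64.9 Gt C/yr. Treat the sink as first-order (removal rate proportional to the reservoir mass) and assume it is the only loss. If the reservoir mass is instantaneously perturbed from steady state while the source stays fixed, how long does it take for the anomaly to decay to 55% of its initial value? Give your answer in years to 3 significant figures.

For a linear reservoir the anomaly decays as exp(−t/τ) with τ = M/F = 769/64.9 = 11.85 yr.
exp(−t/τ) = 0.55 ⇒ t = −τ ln(0.55) = 11.85 × 0.5978 = 7.084 yr.

7.08 yr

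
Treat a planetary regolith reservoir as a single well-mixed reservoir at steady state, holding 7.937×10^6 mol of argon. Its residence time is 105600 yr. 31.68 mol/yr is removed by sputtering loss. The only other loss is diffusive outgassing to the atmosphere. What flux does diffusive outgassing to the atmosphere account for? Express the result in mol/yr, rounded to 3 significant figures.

Total removal F = M/τ = 7.937×10^6 / 105600 = 75.16 mol/yr.
Diffusive outgassing to the atmosphere = F − (31.68) = 75.16 − 31.68 = 43.48 mol/yr.

43.5 mol/yr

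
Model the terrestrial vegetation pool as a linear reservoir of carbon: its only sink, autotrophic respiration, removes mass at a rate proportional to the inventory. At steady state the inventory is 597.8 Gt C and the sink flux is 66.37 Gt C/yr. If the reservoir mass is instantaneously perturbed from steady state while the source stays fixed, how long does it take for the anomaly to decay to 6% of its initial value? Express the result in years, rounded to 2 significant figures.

25 yr

For a linear reservoir the anomaly decays as exp(−t/τ) with τ = M/F = 597.8/66.37 = 9.007 yr.
exp(−t/τ) = 0.06 ⇒ t = −τ ln(0.06) = 9.007 × 2.813 = 25.34 yr.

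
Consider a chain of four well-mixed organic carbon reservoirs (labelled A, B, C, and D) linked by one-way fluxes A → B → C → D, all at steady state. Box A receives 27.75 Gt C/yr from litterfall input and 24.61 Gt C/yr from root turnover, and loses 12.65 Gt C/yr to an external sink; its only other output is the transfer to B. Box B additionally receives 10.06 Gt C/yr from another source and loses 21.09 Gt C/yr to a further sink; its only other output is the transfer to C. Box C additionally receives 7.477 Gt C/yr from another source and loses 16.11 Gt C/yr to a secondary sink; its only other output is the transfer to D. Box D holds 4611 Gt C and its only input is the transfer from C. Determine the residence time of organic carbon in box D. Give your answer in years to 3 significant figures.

230 yr

Box A: F(A→B) = (27.75 + 24.61) − 12.65 = 39.710 Gt C/yr.
Box B: F(B→C) = (39.710 + 10.06) − 21.09 = 28.680 Gt C/yr.
Box C: F(C→D) = (28.680 + 7.477) − 16.11 = 20.047 Gt C/yr.
Box D throughput = its input = 20.047 Gt C/yr; τ = 4611 / 20.047 = 230.0 yr.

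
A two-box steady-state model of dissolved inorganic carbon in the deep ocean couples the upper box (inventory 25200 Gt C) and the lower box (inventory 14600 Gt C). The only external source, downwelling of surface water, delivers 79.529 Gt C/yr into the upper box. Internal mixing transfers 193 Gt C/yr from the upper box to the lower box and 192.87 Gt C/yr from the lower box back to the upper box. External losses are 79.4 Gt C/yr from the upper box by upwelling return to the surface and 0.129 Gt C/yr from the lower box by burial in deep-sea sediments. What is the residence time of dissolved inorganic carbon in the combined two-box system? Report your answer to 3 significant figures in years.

Treat the two boxes together as one reservoir: the mixing fluxes between them are internal recycling, so τ = ΣM / Σ(external losses).
M_total = 25200 + 14600 = 39800 Gt C.
ΣF_external_out = 79.4 + 0.129 = 79.529 Gt C/yr.
τ = M_total / ΣF_ext = 39800 / 79.529 = 500.4 yr.

500 yr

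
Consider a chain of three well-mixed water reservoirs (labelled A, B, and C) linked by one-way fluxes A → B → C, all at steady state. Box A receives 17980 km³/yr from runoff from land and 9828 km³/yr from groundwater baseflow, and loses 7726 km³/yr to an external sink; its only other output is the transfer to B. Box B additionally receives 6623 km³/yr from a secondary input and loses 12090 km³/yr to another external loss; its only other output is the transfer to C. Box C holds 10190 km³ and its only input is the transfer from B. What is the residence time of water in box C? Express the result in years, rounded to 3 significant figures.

0.697 yr

Box A: F(A→B) = (17980 + 9828) − 7726 = 20082 km³/yr.
Box B: F(B→C) = (20082 + 6623) − 12090 = 14615 km³/yr.
Box C throughput = its input = 14615 km³/yr; τ = 10190 / 14615 = 0.6972 yr.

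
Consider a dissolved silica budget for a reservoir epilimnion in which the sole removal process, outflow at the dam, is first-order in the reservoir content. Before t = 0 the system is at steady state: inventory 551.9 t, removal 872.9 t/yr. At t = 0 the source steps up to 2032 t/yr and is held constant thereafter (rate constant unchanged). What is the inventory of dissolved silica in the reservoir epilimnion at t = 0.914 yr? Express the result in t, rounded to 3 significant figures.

τ = M₀/F₀ = 551.9/872.9 = 0.6323 yr; rate constant k = 1/τ.
New steady state M_∞ = F₁/k = F₁·τ = 2032 × 0.6323 = 1284.8 t.
M(t) = M_∞ + (M₀ − M_∞)·e^(−t/τ); t/τ = 0.914/0.6323 = 1.446, so e^(−t/τ) = 0.2356.
M(t) = 1284.8 − 732.9 × 0.2356 = 1112.1 t.

1110 t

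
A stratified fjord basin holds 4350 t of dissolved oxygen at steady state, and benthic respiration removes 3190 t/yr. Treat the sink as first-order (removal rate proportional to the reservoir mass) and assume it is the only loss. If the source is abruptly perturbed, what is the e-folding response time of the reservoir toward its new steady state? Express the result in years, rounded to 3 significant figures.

For a linear reservoir the response time equals the residence time τ = M/F.
τ = 4350 / 3190 = 1.364 yr.

1.36 yr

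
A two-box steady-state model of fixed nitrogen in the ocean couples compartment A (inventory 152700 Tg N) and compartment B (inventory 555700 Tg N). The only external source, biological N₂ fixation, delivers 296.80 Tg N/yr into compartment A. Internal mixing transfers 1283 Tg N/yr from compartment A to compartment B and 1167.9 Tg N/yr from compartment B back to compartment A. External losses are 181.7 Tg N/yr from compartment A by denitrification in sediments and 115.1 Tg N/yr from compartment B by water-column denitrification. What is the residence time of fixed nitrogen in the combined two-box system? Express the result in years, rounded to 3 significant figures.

2390 yr

For the system as a whole, the A↔B exchange is internal and contributes nothing to the throughput; only the external sinks remove mass.
M_total = 152700 + 555700 = 708400 Tg N.
ΣF_external_out = 181.7 + 115.1 = 296.80 Tg N/yr.
τ = M_total / ΣF_ext = 708400 / 296.80 = 2387 yr.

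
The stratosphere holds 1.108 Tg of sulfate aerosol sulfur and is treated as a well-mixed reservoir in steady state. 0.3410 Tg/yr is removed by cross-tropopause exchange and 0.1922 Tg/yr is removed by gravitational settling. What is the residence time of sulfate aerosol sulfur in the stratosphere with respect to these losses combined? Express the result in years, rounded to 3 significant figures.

Total removal = 0.3410 + 0.1922 = 0.53320 Tg/yr.
τ = M / ΣF_out = 1.108 / 0.53320 = 2.078 yr.

2.08 yr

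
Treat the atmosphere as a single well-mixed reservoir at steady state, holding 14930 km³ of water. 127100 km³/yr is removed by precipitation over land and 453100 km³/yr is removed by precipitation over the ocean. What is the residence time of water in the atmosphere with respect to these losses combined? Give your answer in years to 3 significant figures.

Total removal = 127100 + 453100 = 580200 km³/yr.
τ = M / ΣF_out = 14930 / 580200 = 0.02573 yr.

0.0257 yr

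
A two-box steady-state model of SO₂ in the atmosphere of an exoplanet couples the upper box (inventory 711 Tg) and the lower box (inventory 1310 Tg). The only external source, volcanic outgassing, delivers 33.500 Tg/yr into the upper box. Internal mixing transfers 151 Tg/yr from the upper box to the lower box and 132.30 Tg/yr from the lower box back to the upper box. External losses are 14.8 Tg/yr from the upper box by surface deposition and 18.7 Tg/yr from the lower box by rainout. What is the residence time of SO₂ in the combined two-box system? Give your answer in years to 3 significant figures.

60.3 yr

For the system as a whole, the A↔B exchange is internal and contributes nothing to the throughput; only the external sinks remove mass.
M_total = 711 + 1310 = 2021.0 Tg.
ΣF_external_out = 14.8 + 18.7 = 33.500 Tg/yr.
τ = M_total / ΣF_ext = 2021.0 / 33.500 = 60.33 yr.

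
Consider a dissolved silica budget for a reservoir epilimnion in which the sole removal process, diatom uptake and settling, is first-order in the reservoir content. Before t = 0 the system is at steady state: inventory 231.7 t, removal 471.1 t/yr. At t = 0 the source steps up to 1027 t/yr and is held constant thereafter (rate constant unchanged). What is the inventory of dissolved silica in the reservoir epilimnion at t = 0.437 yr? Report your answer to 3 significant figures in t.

Residence time τ = M₀/F₀ = 0.4918 yr. The eventual steady state is M_∞ = M₀·(F₁/F₀) = 231.7 × 1027/471.1 = 505.11 t.
The anomaly ΔM(t) = M(t) − M_∞ decays as ΔM₀·e^(−t/τ) with ΔM₀ = 231.7 − 505.11 = −273.4 t.
At t = 0.437 yr, e^(−t/τ) = e^(−0.8885) = 0.4113, so ΔM = −112.4 t and M = 505.11 − 112.4 = 392.66 t.

393 t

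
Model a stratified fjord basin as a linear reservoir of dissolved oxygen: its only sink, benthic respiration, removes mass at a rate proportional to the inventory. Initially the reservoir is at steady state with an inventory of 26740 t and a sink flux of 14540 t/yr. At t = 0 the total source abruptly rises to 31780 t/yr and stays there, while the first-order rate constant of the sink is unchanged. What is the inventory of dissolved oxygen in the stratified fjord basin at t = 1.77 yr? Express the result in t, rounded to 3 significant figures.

Residence time τ = M₀/F₀ = 1.839 yr. The eventual steady state is M_∞ = M₀·(F₁/F₀) = 26740 × 31780/14540 = 58445 t.
The anomaly ΔM(t) = M(t) − M_∞ decays as ΔM₀·e^(−t/τ) with ΔM₀ = 26740 − 58445 = −31710 t.
At t = 1.77 yr, e^(−t/τ) = e^(−0.9624) = 0.3820, so ΔM = −12110 t and M = 58445 − 12110 = 46335 t.

46300 t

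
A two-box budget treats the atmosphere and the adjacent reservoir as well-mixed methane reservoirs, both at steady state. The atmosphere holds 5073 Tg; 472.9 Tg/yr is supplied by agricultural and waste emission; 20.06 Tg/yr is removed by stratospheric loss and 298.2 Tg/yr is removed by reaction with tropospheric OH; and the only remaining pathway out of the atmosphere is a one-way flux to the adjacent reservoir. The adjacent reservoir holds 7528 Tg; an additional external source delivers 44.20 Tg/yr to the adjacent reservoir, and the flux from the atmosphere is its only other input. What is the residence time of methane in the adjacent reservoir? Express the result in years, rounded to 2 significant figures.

38 yr

Balance the atmosphere: ΣF_in = 472.90 Tg/yr.
Flux to the adjacent reservoir = ΣF_in − (20.06 + 298.2) = 154.64 Tg/yr.
Total input to the adjacent reservoir = 154.64 + 44.20 = 198.84 Tg/yr; at steady state this equals its total output.
τ = M / F = 7528 / 198.84 = 37.86 yr.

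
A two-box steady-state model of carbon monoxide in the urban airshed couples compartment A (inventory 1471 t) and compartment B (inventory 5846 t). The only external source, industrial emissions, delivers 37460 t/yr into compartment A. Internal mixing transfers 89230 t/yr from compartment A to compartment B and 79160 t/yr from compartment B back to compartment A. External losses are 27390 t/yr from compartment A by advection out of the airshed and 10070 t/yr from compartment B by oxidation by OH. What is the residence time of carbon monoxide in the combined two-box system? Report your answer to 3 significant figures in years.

Treat the two boxes together as one reservoir: the mixing fluxes between them are internal recycling, so τ = ΣM / Σ(external losses).
M_total = 1471 + 5846 = 7317.0 t.
ΣF_external_out = 27390 + 10070 = 37460 t/yr.
τ = M_total / ΣF_ext = 7317.0 / 37460 = 0.1953 yr.

0.195 yr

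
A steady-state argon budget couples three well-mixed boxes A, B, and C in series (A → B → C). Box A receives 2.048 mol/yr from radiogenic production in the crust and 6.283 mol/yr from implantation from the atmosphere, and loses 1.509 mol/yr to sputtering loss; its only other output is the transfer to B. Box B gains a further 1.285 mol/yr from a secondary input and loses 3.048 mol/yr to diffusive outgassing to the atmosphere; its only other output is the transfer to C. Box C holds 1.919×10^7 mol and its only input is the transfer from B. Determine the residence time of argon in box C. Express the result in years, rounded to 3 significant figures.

Box A: F(A→B) = (2.048 + 6.283) − 1.509 = 6.8220 mol/yr.
Box B: F(B→C) = (6.8220 + 1.285) − 3.048 = 5.0590 mol/yr.
Box C throughput = its input = 5.0590 mol/yr; τ = 1.919×10^7 / 5.0590 = 3.793×10^6 yr.

3.79×10^6 yr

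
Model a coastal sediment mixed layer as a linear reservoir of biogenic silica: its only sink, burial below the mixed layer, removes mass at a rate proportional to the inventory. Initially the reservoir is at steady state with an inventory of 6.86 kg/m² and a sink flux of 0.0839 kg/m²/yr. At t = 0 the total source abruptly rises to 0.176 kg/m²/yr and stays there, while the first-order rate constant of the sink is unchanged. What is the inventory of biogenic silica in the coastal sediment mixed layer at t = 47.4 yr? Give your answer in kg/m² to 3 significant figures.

10.2 kg/m²

Residence time τ = M₀/F₀ = 81.76 yr. The eventual steady state is M_∞ = M₀·(F₁/F₀) = 6.86 × 0.176/0.0839 = 14.390 kg/m².
The anomaly ΔM(t) = M(t) − M_∞ decays as ΔM₀·e^(−t/τ) with ΔM₀ = 6.86 − 14.390 = −7.530 kg/m².
At t = 47.4 yr, e^(−t/τ) = e^(−0.5797) = 0.5601, so ΔM = −4.217 kg/m² and M = 14.390 − 4.217 = 10.173 kg/m².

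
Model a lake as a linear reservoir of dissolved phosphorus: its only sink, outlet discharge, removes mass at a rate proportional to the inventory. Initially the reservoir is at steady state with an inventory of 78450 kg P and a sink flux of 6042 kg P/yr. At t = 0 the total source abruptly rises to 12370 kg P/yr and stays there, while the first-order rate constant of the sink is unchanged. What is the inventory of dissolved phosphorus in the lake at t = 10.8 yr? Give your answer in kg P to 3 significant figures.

125000 kg P

Residence time τ = M₀/F₀ = 12.98 yr. The eventual steady state is M_∞ = M₀·(F₁/F₀) = 78450 × 12370/6042 = 160610 kg P.
The anomaly ΔM(t) = M(t) − M_∞ decays as ΔM₀·e^(−t/τ) with ΔM₀ = 78450 − 160610 = −82160 kg P.
At t = 10.8 yr, e^(−t/τ) = e^(−0.8318) = 0.4353, so ΔM = −35760 kg P and M = 160610 − 35760 = 124850 kg P.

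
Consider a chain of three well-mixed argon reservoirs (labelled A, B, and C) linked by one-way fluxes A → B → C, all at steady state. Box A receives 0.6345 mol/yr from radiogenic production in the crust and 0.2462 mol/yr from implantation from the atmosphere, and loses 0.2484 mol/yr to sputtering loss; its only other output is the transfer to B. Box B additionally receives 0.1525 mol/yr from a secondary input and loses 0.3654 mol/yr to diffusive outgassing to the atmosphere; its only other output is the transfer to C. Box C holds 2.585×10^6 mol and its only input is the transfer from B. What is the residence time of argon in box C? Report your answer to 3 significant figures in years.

Box A: F(A→B) = (0.6345 + 0.2462) − 0.2484 = 0.63230 mol/yr.
Box B: F(B→C) = (0.63230 + 0.1525) − 0.3654 = 0.41940 mol/yr.
Box C throughput = its input = 0.41940 mol/yr; τ = 2.585×10^6 / 0.41940 = 6.164×10^6 yr.

6.16×10^6 yr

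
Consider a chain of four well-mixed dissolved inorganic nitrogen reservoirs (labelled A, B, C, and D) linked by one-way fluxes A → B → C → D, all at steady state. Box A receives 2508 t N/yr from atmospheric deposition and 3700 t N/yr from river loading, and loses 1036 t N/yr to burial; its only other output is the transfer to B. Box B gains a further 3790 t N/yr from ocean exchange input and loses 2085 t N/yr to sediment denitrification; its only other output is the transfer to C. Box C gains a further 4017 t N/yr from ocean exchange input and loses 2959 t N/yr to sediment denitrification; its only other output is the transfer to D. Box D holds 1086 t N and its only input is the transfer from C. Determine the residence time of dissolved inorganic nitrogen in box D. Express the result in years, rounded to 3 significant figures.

0.137 yr

Box A: F(A→B) = (2508 + 3700) − 1036 = 5172.0 t N/yr.
Box B: F(B→C) = (5172.0 + 3790) − 2085 = 6877.0 t N/yr.
Box C: F(C→D) = (6877.0 + 4017) − 2959 = 7935.0 t N/yr.
Box D throughput = its input = 7935.0 t N/yr; τ = 1086 / 7935.0 = 0.1369 yr.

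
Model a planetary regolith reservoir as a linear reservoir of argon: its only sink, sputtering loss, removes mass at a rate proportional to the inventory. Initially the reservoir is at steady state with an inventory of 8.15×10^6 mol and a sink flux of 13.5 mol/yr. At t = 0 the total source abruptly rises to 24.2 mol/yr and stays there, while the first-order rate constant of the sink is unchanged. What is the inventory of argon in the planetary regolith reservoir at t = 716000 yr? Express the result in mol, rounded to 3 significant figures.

Residence time τ = M₀/F₀ = 603700 yr. The eventual steady state is M_∞ = M₀·(F₁/F₀) = 8.15×10^6 × 24.2/13.5 = 1.4610×10^7 mol.
The anomaly ΔM(t) = M(t) − M_∞ decays as ΔM₀·e^(−t/τ) with ΔM₀ = 8.15×10^6 − 1.4610×10^7 = −6.460×10^6 mol.
At t = 716000 yr, e^(−t/τ) = e^(−1.186) = 0.3054, so ΔM = −1.973×10^6 mol and M = 1.4610×10^7 − 1.973×10^6 = 1.2637×10^7 mol.

1.26×10^7 mol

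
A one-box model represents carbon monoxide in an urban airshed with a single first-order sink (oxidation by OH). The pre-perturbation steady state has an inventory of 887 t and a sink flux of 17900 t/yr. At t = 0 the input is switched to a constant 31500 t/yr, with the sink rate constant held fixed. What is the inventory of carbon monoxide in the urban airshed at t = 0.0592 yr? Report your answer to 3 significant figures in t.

τ = M₀/F₀ = 887/17900 = 0.04955 yr; rate constant k = 1/τ.
New steady state M_∞ = F₁/k = F₁·τ = 31500 × 0.04955 = 1560.9 t.
M(t) = M_∞ + (M₀ − M_∞)·e^(−t/τ); t/τ = 0.0592/0.04955 = 1.195, so e^(−t/τ) = 0.3028.
M(t) = 1560.9 − 673.9 × 0.3028 = 1356.9 t.

1360 t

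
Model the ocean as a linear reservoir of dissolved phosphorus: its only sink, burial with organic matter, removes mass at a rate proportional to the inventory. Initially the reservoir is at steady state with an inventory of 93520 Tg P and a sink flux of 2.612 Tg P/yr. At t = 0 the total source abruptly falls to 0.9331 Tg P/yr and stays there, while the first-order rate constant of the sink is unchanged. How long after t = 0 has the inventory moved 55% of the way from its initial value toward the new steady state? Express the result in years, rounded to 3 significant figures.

28600 yr

τ = M₀/F₀ = 93520/2.612 = 35800 yr.
The remaining gap fraction is e^(−t/τ); 55% covered ⇒ e^(−t/τ) = 0.450.
t = −τ ln(0.450) = 35800 × 0.7985 = 28590 yr.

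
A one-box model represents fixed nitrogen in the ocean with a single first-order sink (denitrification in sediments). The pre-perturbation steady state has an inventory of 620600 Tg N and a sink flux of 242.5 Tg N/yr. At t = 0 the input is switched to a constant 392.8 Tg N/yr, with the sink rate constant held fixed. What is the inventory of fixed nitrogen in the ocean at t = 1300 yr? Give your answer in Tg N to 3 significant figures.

τ = M₀/F₀ = 620600/242.5 = 2559 yr; rate constant k = 1/τ.
New steady state M_∞ = F₁/k = F₁·τ = 392.8 × 2559 = 1.0052×10^6 Tg N.
M(t) = M_∞ + (M₀ − M_∞)·e^(−t/τ); t/τ = 1300/2559 = 0.5080, so e^(−t/τ) = 0.6017.
M(t) = 1.0052×10^6 − 384600 × 0.6017 = 773800 Tg N.

774000 Tg N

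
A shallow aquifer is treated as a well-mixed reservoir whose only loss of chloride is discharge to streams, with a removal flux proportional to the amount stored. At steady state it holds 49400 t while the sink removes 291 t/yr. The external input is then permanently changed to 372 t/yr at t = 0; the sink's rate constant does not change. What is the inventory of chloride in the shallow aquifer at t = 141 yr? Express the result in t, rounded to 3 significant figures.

Residence time τ = M₀/F₀ = 169.8 yr. The eventual steady state is M_∞ = M₀·(F₁/F₀) = 49400 × 372/291 = 63151 t.
The anomaly ΔM(t) = M(t) − M_∞ decays as ΔM₀·e^(−t/τ) with ΔM₀ = 49400 − 63151 = −13750 t.
At t = 141 yr, e^(−t/τ) = e^(−0.8306) = 0.4358, so ΔM = −5992 t and M = 63151 − 5992 = 57158 t.

57200 t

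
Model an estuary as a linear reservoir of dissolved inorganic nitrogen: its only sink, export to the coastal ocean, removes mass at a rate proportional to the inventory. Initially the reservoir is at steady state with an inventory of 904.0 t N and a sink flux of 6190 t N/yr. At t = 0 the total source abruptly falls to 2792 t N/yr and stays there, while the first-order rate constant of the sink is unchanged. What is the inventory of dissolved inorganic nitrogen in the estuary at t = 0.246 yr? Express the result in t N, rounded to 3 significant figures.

500 t N

τ = M₀/F₀ = 904.0/6190 = 0.1460 yr; rate constant k = 1/τ.
New steady state M_∞ = F₁/k = F₁·τ = 2792 × 0.1460 = 407.75 t N.
M(t) = M_∞ + (M₀ − M_∞)·e^(−t/τ); t/τ = 0.246/0.1460 = 1.684, so e^(−t/τ) = 0.1855.
M(t) = 407.75 + 496.3 × 0.1855 = 499.83 t N.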